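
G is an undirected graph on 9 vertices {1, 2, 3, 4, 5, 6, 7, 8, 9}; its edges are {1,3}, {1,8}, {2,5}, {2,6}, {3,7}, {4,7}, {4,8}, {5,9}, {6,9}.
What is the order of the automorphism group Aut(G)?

G has two connected components, {1, 3, 4, 7, 8} and {2, 5, 6, 9}; each is 2-regular, so G = C_5 ⊔ C_4. No automorphism exchanges components of different sizes, hence Aut(G) is the direct product D_5 × D_4, order 80.

80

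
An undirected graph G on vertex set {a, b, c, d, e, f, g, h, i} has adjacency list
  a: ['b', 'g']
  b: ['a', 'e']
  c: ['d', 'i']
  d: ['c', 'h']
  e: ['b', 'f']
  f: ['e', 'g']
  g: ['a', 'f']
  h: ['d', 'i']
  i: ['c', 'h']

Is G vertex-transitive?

No

G has two connected components, {a, b, e, f, g} and {c, d, h, i}; each is 2-regular, so G = C_5 ⊔ C_4. The orbit of a under Aut(G) is {a, b, e, f, g}, which does not contain c, so G is not vertex-transitive.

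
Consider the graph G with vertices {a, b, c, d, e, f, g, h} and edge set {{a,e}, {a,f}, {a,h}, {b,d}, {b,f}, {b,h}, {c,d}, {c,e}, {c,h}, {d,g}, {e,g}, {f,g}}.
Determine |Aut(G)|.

48

G is 3-regular and bipartite on 2^3 = 8 vertices with girth 4; it is the hypercube graph Q_3. Aut(Q_3) consists of the signed permutations of the 3 coordinate axes: 3! permutations times 2^3 sign flips, so |Aut| = 2^3·3! = 48.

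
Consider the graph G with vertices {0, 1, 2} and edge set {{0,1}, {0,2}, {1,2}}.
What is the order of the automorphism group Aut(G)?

All 3 vertices are pairwise adjacent: G = K_3. Every bijection on the vertex set is an automorphism of K_3; hence Aut(K_3) ≅ S_3, order 6.

6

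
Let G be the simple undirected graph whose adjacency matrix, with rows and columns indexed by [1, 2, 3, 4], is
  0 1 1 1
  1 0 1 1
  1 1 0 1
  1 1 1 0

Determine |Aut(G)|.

All 4 vertices are pairwise adjacent: G = K_4. Every bijection on the vertex set is an automorphism of K_4; hence Aut(K_4) ≅ S_4, order 24.

24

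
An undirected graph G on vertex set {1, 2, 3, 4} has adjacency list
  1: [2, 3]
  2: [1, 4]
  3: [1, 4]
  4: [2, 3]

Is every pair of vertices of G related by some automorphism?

Yes

Every vertex has degree 2 and the graph is connected, so G is the 4-cycle C_4. C_4 has 4 rotations and 4 reflections, so Aut(C_4) ≅ D_4 of order 8. This group acts transitively on the 4 vertices.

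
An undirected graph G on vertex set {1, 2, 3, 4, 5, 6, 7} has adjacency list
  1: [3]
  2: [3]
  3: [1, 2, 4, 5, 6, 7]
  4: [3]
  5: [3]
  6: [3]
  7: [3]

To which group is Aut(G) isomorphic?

Vertex 3 has degree 6 and every other vertex has degree 1, so G is the star K_{1,6} with centre 3. The 6 leaves are pairwise interchangeable while the centre is fixed, giving Aut(G) = S_6.

S_6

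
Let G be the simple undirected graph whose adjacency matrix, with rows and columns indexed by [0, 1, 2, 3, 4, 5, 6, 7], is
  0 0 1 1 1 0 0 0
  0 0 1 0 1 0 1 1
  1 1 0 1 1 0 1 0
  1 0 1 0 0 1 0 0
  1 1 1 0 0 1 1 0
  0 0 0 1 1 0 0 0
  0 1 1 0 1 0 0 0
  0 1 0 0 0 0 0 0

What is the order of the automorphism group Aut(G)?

Degrees alone do not determine every vertex (e.g. 0 and 3 both have degree 3), but their neighbour-degree multisets differ: N(0) has degrees [3, 5, 5] while N(3) has degrees [2, 3, 5]. Repeating this refinement separates all vertices, so the only automorphism is the identity.

1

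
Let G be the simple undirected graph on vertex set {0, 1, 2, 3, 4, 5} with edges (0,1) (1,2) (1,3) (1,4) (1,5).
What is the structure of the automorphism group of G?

the symmetric group on 5 letters

Vertex 1 has degree 5 and every other vertex has degree 1, so G is the star K_{1,5} with centre 1. The 5 leaves are pairwise interchangeable while the centre is fixed, giving Aut(G) = S_5.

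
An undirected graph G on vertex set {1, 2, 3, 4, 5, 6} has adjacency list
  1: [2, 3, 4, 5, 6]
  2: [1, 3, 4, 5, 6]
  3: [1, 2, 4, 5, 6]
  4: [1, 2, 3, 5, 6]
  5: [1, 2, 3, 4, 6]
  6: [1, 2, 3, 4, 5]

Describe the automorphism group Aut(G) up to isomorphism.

All 6 vertices are pairwise adjacent: G = K_6. Any permutation of the 6 vertices preserves K_6, so Aut(K_6) = S_6 of order 6! = 720.

S_6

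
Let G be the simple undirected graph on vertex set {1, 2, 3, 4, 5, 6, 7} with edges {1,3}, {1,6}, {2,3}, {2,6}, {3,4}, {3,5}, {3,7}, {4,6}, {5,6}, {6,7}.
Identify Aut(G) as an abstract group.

S_5 × S_2

The vertices split by degree into {3, 6} (degree 5) and {1, 2, 4, 5, 7} (degree 2); every edge runs between the two parts, so G is the complete bipartite graph K_{2,5}. Automorphisms preserve the bipartition setwise (since the parts differ in size) and act as S_5 × S_2 within it; |Aut| = 240.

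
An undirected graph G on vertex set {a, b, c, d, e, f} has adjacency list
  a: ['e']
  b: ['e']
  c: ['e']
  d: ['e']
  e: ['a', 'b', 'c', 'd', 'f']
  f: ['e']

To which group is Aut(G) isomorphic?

Vertex e has degree 5 and every other vertex has degree 1, so G is the star K_{1,5} with centre e. Any automorphism fixes the centre and permutes the 5 leaves freely, so Aut(G) ≅ S_5 of order 5! = 120.

the symmetric group on 5 letters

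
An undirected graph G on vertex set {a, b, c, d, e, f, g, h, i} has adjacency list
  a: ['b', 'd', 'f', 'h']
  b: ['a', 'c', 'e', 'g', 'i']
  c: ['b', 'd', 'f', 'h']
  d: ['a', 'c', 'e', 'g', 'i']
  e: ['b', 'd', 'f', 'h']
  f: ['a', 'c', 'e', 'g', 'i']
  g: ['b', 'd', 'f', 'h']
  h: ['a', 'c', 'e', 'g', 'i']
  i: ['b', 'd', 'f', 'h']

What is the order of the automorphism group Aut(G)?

The vertices split by degree into {b, d, f, h} (degree 5) and {a, c, e, g, i} (degree 4); every edge runs between the two parts, so G is the complete bipartite graph K_{4,5}. The parts have unequal sizes, so no automorphism swaps them; each part is permuted independently, giving S_4 × S_5 of order 4!·5! = 2880.

2880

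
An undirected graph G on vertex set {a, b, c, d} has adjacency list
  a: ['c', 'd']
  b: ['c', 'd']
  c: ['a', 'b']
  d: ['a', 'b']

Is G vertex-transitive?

G is 2-regular and bipartite on 2^2 = 4 vertices with girth 4; it is the hypercube graph Q_2. The symmetry group of the 2-cube is the hyperoctahedral group B_2 = Z_2 ≀ S_2, of order 2^2·2! = 8. This group acts transitively on the 4 vertices.

Yes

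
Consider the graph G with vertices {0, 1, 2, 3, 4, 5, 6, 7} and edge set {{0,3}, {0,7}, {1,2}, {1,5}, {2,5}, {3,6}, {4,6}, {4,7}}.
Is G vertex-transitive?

G has two connected components, {0, 3, 4, 6, 7} and {1, 2, 5}; each is 2-regular, so G = C_5 ⊔ C_3. The orbit of 0 under Aut(G) is {0, 3, 4, 6, 7}, which does not contain 1, so G is not vertex-transitive.

No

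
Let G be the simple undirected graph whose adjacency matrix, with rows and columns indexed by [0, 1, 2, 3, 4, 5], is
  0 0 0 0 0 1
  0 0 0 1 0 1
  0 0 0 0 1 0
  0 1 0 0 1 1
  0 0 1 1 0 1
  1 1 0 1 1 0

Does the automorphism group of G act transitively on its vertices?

No

Vertex 1 is the only vertex of degree 2, so every automorphism fixes it; G is not vertex-transitive.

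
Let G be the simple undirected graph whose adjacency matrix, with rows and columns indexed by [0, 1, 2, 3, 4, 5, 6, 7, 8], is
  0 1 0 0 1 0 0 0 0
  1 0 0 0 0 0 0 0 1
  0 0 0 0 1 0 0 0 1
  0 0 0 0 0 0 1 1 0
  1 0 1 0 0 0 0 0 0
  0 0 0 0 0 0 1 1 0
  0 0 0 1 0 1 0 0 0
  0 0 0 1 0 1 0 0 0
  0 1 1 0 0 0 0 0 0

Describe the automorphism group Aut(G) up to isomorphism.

G has two connected components, {0, 1, 2, 4, 8} and {3, 5, 6, 7}; each is 2-regular, so G = C_5 ⊔ C_4. No automorphism exchanges components of different sizes, hence Aut(G) is the direct product D_5 × D_4, order 80.

D_5 × D_4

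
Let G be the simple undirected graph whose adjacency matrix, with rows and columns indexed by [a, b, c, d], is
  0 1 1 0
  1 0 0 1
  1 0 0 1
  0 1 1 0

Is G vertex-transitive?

Every vertex has degree 2 and the graph is connected, so G is the 4-cycle C_4. C_4 has 4 rotations and 4 reflections, so Aut(C_4) ≅ D_4 of order 8. This group acts transitively on the 4 vertices.

Yes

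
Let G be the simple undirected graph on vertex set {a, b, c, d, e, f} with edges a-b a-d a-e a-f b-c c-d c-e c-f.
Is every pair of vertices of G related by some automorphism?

No

Automorphisms preserve degree, but G has vertices of degree 2 and vertices of degree 4; no automorphism maps one to the other, so G is not vertex-transitive.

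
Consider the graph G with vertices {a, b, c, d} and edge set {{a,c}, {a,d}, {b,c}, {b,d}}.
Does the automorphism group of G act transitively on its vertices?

G is 2-regular and bipartite with parts {a, b} and {c, d} (each part is independent and every cross-pair is an edge), so G = K_{2,2}. Each part can be permuted independently (S_2 × S_2) and the two equal-size parts can also be swapped, giving (S_2 × S_2) ⋊ Z_2 of order 2·(2!)² = 8. Under this action every vertex can be carried to every other, so G is vertex-transitive.

Yes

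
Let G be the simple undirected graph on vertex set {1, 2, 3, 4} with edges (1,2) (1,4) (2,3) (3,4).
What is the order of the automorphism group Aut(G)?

G is 2-regular and bipartite with parts {1, 3} and {2, 4} (each part is independent and every cross-pair is an edge), so G = K_{2,2}. Each part can be permuted independently (S_2 × S_2) and the two equal-size parts can also be swapped, giving (S_2 × S_2) ⋊ Z_2 of order 2·(2!)² = 8.

8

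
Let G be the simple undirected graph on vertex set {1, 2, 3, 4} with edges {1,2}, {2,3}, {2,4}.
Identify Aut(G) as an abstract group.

the symmetric group on 3 letters

Vertex 2 has degree 3 and every other vertex has degree 1, so G is the star K_{1,3} with centre 2. The 3 leaves are pairwise interchangeable while the centre is fixed, giving Aut(G) = S_3.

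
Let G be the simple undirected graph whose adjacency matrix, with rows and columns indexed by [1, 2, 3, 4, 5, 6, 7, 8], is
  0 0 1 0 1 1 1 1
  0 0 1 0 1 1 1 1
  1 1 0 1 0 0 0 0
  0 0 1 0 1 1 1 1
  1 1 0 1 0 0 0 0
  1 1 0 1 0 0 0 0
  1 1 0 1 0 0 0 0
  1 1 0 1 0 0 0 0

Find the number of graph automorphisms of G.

720

The vertices split by degree into {1, 2, 4} (degree 5) and {3, 5, 6, 7, 8} (degree 3); every edge runs between the two parts, so G is the complete bipartite graph K_{3,5}. The parts have unequal sizes, so no automorphism swaps them; each part is permuted independently, giving S_5 × S_3 of order 5!·3! = 720.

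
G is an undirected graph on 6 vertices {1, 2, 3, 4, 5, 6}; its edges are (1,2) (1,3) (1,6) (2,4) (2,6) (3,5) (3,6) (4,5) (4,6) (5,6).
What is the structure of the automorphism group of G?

D_5

Vertex 6 is the unique vertex of degree 5; the remaining 5 vertices each have degree 3 and induce a cycle, so G is the wheel on 6 vertices with hub 6. Every automorphism fixes the hub and acts on the rim 5-cycle, so Aut(G) ≅ Aut(C_5) = D_5 of order 10.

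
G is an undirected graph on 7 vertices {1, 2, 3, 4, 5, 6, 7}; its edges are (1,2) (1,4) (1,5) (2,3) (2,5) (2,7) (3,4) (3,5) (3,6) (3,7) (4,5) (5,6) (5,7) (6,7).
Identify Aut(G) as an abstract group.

The degree sequence is [3, 4, 5, 3, 6, 3, 4]. Checking the degree-preserving permutations of the vertex set shows that none except the identity preserves every edge, so Aut(G) is trivial.

{e}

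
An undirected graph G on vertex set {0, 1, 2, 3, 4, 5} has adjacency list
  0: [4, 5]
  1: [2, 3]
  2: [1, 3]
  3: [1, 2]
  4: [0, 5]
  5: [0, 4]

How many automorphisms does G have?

G has two connected components, {1, 2, 3} and {0, 4, 5}; each is 2-regular, so G = C_3 ⊔ C_3. Aut of a disjoint union of two copies of C_3 is the wreath product D_3 ≀ Z_2, of order 2·6² = 72.

72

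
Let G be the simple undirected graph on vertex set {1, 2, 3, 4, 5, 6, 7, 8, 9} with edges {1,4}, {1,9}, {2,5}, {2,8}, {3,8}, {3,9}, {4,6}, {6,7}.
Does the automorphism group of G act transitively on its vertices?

Automorphisms preserve degree, but G has vertices of degree 1 and vertices of degree 2; no automorphism maps one to the other, so G is not vertex-transitive.

No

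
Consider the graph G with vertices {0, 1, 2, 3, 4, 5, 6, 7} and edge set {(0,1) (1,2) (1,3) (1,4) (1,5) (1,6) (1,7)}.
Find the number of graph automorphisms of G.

Vertex 1 has degree 7 and every other vertex has degree 1, so G is the star K_{1,7} with centre 1. Any automorphism fixes the centre and permutes the 7 leaves freely, so Aut(G) ≅ S_7 of order 7! = 5040.

5040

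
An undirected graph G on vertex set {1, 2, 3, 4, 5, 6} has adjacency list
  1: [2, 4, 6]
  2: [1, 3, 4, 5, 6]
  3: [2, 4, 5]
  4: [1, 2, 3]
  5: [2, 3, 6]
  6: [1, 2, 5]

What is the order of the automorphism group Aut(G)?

Vertex 2 is the unique vertex of degree 5; the remaining 5 vertices each have degree 3 and induce a cycle, so G is the wheel on 6 vertices with hub 2. With the hub fixed, the remaining symmetry is that of the rim cycle C_5, giving the dihedral group D_5.

10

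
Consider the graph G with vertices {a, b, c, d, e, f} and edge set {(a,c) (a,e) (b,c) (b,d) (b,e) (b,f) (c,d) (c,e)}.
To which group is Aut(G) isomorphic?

Degrees alone do not determine every vertex (e.g. a and d both have degree 2), but their neighbour-degree multisets differ: N(a) has degrees [3, 4] while N(d) has degrees [4, 4]. Repeating this refinement separates all vertices, so the only automorphism is the identity.

the trivial group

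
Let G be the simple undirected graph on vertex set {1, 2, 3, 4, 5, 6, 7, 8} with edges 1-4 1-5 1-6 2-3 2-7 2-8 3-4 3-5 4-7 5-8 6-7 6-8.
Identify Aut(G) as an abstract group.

G is 3-regular and bipartite on 2^3 = 8 vertices with girth 4; it is the hypercube graph Q_3. Aut(Q_3) consists of the signed permutations of the 3 coordinate axes: 3! permutations times 2^3 sign flips, so |Aut| = 2^3·3! = 48.

the hyperoctahedral group B_3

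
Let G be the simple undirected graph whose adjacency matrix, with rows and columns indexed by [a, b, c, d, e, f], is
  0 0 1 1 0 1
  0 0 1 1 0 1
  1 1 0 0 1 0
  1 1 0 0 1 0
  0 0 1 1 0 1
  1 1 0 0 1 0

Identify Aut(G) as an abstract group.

G is 3-regular and bipartite with parts {a, b, e} and {c, d, f} (each part is independent and every cross-pair is an edge), so G = K_{3,3}. Each part can be permuted independently (S_3 × S_3) and the two equal-size parts can also be swapped, giving (S_3 × S_3) ⋊ Z_2 of order 2·(3!)² = 72.

S_3 ≀ Z_2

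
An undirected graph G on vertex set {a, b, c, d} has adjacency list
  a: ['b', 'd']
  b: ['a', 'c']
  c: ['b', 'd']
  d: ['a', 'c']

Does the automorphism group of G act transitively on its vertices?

Yes

G is 2-regular and bipartite with parts {b, d} and {a, c} (each part is independent and every cross-pair is an edge), so G = K_{2,2}. Aut(K_{2,2}) is the wreath product S_2 ≀ Z_2: permute within each part, then optionally swap the parts; |Aut| = 2·(2!)² = 8. This group acts transitively on the 4 vertices.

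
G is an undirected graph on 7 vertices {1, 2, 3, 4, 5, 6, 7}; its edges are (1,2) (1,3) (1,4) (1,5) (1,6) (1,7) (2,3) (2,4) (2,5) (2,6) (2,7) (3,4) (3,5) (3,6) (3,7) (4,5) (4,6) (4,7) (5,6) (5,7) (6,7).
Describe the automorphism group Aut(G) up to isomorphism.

All 7 vertices are pairwise adjacent: G = K_7. Every bijection on the vertex set is an automorphism of K_7; hence Aut(K_7) ≅ S_7, order 5040.

the symmetric group on 7 letters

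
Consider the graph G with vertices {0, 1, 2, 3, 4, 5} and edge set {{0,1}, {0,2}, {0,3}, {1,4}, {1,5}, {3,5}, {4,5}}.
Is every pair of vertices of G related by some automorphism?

Vertex 2 is the only vertex of degree 1, so every automorphism fixes it; G is not vertex-transitive.

No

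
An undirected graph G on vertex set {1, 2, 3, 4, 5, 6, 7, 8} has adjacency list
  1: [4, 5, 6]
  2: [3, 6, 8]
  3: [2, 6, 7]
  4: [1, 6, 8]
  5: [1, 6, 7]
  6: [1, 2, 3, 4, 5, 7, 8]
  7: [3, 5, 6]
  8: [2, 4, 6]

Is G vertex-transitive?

No

Vertex 6 is the only vertex of degree 7, so every automorphism fixes it; G is not vertex-transitive.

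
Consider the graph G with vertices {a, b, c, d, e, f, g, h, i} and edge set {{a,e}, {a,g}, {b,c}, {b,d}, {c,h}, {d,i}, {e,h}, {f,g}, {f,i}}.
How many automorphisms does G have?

18

G is 2-regular and connected on 9 vertices, i.e. the cycle C_9. The automorphisms of the 9-cycle are exactly the symmetries of a regular 9-gon: the dihedral group D_9, |D_9| = 18.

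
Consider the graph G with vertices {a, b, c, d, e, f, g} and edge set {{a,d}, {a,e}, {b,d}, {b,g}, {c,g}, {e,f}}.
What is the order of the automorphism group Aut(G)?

The degree sequence is [2, 2, 1, 2, 2, 1, 2]; the two degree-1 vertices c and f are the ends of a path, so G = P_7. The only nontrivial automorphism of a path is the end-to-end reflection, so Aut(G) ≅ Z_2.

2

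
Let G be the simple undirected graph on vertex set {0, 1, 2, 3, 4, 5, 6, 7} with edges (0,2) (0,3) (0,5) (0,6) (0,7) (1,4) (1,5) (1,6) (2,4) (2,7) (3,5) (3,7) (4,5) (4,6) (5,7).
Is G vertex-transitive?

Automorphisms preserve degree, but G has vertices of degree 3 and vertices of degree 5; no automorphism maps one to the other, so G is not vertex-transitive.

No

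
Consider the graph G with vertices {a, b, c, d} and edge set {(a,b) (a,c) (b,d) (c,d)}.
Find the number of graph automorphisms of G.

8

G is 2-regular and connected on 4 vertices, i.e. the cycle C_4. The automorphisms of the 4-cycle are exactly the symmetries of a regular 4-gon: the dihedral group D_4, |D_4| = 8.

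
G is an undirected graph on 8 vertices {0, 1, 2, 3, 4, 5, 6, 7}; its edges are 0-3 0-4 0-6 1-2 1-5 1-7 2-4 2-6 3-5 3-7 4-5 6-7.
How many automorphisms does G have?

48

G is 3-regular and bipartite on 2^3 = 8 vertices with girth 4; it is the hypercube graph Q_3. Aut(Q_3) consists of the signed permutations of the 3 coordinate axes: 3! permutations times 2^3 sign flips, so |Aut| = 2^3·3! = 48.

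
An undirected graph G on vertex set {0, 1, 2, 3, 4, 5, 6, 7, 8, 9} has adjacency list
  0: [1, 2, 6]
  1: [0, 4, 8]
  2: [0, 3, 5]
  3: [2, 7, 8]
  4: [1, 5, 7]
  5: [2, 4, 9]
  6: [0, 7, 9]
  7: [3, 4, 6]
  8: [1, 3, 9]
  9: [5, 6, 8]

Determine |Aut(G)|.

G is 3-regular on 10 vertices with no triangles and no 4-cycles (girth 5): this is the Petersen graph. Viewing the Petersen graph as the Kneser graph K(5,2) — vertices are 2-subsets of {1,…,5}, edges join disjoint pairs — its automorphisms are exactly the permutations of the 5-element set, so Aut ≅ S_5 of order 120.

120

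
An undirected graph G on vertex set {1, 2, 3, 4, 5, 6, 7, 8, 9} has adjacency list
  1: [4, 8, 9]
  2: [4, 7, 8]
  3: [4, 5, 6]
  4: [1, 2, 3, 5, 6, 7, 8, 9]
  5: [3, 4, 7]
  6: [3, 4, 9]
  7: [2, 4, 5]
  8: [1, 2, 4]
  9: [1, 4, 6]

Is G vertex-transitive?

No

Vertex 4 is the only vertex of degree 8, so every automorphism fixes it; G is not vertex-transitive.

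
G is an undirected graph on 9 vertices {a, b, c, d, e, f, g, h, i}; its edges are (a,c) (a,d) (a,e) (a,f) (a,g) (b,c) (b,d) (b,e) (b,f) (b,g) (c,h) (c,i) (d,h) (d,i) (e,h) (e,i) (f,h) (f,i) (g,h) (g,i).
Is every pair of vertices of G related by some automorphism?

No

Automorphisms preserve degree, but G has vertices of degree 4 and vertices of degree 5; no automorphism maps one to the other, so G is not vertex-transitive.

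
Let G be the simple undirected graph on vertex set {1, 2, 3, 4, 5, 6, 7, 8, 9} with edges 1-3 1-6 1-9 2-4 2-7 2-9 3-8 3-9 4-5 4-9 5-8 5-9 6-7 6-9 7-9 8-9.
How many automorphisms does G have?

16

Vertex 9 is the unique vertex of degree 8; the remaining 8 vertices each have degree 3 and induce a cycle, so G is the wheel on 9 vertices with hub 9. Every automorphism fixes the hub and acts on the rim 8-cycle, so Aut(G) ≅ Aut(C_8) = D_8 of order 16.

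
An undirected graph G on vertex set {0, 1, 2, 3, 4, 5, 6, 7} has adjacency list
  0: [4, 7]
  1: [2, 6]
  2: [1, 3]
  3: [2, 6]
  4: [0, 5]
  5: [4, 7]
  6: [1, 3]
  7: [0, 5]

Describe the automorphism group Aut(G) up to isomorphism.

G has two connected components, {0, 4, 5, 7} and {1, 2, 3, 6}; each is 2-regular, so G = C_4 ⊔ C_4. Aut of a disjoint union of two copies of C_4 is the wreath product D_4 ≀ Z_2, of order 2·8² = 128.

(D_4 × D_4) ⋊ Z_2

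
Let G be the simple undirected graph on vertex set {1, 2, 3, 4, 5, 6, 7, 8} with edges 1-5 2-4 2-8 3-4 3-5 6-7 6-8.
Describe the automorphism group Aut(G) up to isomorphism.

Z_2

The degree sequence is [1, 2, 2, 2, 2, 2, 1, 2]; the two degree-1 vertices 1 and 7 are the ends of a path, so G = P_8. The only nontrivial automorphism of a path is the end-to-end reflection, so Aut(G) ≅ Z_2.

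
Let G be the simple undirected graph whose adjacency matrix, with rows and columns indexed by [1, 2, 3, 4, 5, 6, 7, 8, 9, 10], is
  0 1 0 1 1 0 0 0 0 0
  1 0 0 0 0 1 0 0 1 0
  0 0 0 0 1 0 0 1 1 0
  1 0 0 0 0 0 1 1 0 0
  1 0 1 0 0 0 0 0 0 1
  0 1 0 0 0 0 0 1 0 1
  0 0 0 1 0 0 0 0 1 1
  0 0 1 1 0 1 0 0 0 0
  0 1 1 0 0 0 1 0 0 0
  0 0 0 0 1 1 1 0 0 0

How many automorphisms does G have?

G is 3-regular on 10 vertices with no triangles and no 4-cycles (girth 5): this is the Petersen graph. It is a classical fact that the Petersen graph has automorphism group S_5 (order 120), arising from its description as the Kneser graph K(5,2).

120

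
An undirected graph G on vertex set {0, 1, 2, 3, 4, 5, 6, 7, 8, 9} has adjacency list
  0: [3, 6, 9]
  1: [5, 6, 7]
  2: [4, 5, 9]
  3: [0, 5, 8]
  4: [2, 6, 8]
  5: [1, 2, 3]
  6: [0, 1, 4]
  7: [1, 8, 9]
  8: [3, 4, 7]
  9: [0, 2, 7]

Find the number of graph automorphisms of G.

120

G is 3-regular on 10 vertices with no triangles and no 4-cycles (girth 5): this is the Petersen graph. Viewing the Petersen graph as the Kneser graph K(5,2) — vertices are 2-subsets of {1,…,5}, edges join disjoint pairs — its automorphisms are exactly the permutations of the 5-element set, so Aut ≅ S_5 of order 120.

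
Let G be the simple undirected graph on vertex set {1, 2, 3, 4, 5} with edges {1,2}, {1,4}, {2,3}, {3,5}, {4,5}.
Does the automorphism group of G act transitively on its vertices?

Yes

Every vertex has degree 2 and the graph is connected, so G is the 5-cycle C_5. The automorphisms of the 5-cycle are exactly the symmetries of a regular 5-gon: the dihedral group D_5, |D_5| = 10. Under this action every vertex can be carried to every other, so G is vertex-transitive.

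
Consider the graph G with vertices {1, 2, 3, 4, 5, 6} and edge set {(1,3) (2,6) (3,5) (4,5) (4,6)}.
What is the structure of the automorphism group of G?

Z_2

The degree sequence is [1, 1, 2, 2, 2, 2]; the two degree-1 vertices 1 and 2 are the ends of a path, so G = P_6. A path has exactly one nontrivial symmetry — reversal — giving Aut(G) of order 2.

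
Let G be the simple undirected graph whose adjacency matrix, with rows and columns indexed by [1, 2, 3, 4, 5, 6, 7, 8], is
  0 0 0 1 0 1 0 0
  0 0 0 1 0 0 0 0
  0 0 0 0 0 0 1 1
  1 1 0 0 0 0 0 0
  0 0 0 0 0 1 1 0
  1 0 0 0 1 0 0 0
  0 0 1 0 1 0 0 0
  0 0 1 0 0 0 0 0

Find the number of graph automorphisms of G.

The degree sequence is [2, 1, 2, 2, 2, 2, 2, 1]; the two degree-1 vertices 2 and 8 are the ends of a path, so G = P_8. A path has exactly one nontrivial symmetry — reversal — giving Aut(G) of order 2.

2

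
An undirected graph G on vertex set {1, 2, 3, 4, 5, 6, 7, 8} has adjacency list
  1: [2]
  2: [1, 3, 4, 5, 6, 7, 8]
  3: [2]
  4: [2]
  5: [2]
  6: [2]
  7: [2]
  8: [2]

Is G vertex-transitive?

Vertex 2 is the only vertex of degree 7, so every automorphism fixes it; G is not vertex-transitive.

No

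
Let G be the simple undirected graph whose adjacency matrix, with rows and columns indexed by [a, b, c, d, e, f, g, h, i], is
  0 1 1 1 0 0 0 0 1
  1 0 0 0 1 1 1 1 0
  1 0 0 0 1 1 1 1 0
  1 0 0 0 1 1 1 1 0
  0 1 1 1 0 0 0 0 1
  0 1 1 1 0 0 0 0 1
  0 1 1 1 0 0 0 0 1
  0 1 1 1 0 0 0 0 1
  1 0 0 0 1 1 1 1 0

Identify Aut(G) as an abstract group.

The vertices split by degree into {b, c, d, i} (degree 5) and {a, e, f, g, h} (degree 4); every edge runs between the two parts, so G is the complete bipartite graph K_{4,5}. The parts have unequal sizes, so no automorphism swaps them; each part is permuted independently, giving S_4 × S_5 of order 4!·5! = 2880.

S_4 × S_5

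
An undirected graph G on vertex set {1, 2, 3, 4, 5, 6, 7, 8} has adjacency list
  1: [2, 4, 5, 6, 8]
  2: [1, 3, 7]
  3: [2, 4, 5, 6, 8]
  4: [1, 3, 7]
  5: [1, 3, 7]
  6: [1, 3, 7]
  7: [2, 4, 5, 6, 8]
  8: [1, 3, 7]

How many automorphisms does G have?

720

The vertices split by degree into {1, 3, 7} (degree 5) and {2, 4, 5, 6, 8} (degree 3); every edge runs between the two parts, so G is the complete bipartite graph K_{3,5}. The parts have unequal sizes, so no automorphism swaps them; each part is permuted independently, giving S_3 × S_5 of order 3!·5! = 720.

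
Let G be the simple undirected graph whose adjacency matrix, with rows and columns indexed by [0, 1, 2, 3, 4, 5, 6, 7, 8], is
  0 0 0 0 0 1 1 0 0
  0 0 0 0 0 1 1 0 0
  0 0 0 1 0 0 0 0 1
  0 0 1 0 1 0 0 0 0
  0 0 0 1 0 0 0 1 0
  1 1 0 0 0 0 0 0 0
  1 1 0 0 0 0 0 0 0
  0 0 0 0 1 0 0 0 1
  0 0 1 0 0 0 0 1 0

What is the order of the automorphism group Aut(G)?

80

G has two connected components, {2, 3, 4, 7, 8} and {0, 1, 5, 6}; each is 2-regular, so G = C_5 ⊔ C_4. The components are non-isomorphic (different sizes), so Aut(G) = Aut(C_5) × Aut(C_4) = D_5 × D_4 of order 10·8 = 80.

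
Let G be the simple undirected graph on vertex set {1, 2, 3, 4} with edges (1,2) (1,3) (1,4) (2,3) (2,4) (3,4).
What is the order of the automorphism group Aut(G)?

All 4 vertices are pairwise adjacent: G = K_4. Any permutation of the 4 vertices preserves K_4, so Aut(K_4) = S_4 of order 4! = 24.

24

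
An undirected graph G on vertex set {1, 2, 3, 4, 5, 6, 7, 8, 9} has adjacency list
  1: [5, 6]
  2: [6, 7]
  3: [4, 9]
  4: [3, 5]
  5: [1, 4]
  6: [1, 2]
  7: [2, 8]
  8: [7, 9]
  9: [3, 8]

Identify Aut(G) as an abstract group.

D_9

G is 2-regular and connected on 9 vertices, i.e. the cycle C_9. C_9 has 9 rotations and 9 reflections, so Aut(C_9) ≅ D_9 of order 18.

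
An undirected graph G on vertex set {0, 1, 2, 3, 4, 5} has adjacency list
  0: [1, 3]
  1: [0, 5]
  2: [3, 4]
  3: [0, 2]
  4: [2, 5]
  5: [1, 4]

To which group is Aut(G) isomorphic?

the dihedral group of order 12

G is 2-regular and connected on 6 vertices, i.e. the cycle C_6. The automorphisms of the 6-cycle are exactly the symmetries of a regular 6-gon: the dihedral group D_6, |D_6| = 12.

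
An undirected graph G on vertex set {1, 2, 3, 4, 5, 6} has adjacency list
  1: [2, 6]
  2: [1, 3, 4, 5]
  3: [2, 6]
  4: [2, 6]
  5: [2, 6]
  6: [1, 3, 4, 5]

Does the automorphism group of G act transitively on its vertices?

No

Automorphisms preserve degree, but G has vertices of degree 2 and vertices of degree 4; no automorphism maps one to the other, so G is not vertex-transitive.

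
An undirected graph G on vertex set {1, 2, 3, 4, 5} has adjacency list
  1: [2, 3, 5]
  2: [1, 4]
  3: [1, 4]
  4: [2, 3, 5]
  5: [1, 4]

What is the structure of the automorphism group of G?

The vertices split by degree into {1, 4} (degree 3) and {2, 3, 5} (degree 2); every edge runs between the two parts, so G is the complete bipartite graph K_{2,3}. The parts have unequal sizes, so no automorphism swaps them; each part is permuted independently, giving S_3 × S_2 of order 3!·2! = 12.

S_3 × S_2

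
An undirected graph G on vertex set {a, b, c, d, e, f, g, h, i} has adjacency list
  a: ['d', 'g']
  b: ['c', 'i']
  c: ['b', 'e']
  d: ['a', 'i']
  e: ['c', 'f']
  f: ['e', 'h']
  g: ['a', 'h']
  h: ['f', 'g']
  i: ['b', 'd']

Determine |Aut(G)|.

18

G is 2-regular and connected on 9 vertices, i.e. the cycle C_9. C_9 has 9 rotations and 9 reflections, so Aut(C_9) ≅ D_9 of order 18.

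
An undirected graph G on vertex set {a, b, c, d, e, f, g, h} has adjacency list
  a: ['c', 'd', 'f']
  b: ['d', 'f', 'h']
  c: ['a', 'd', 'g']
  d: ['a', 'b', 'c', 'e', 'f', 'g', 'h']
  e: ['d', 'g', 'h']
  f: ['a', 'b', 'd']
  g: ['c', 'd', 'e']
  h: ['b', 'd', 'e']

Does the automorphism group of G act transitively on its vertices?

Vertex d is the only vertex of degree 7, so every automorphism fixes it; G is not vertex-transitive.

No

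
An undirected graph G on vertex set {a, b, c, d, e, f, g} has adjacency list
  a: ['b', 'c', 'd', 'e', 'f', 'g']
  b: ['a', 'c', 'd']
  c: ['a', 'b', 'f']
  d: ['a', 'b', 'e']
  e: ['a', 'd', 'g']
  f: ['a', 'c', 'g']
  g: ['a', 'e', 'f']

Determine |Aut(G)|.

Vertex a is the unique vertex of degree 6; the remaining 6 vertices each have degree 3 and induce a cycle, so G is the wheel on 7 vertices with hub a. Every automorphism fixes the hub and acts on the rim 6-cycle, so Aut(G) ≅ Aut(C_6) = D_6 of order 12.

12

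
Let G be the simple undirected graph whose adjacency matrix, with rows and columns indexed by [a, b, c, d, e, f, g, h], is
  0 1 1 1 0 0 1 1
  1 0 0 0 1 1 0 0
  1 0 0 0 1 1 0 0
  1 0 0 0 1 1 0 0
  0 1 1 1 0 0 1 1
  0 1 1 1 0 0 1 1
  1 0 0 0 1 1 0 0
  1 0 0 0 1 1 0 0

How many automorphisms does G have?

The vertices split by degree into {a, e, f} (degree 5) and {b, c, d, g, h} (degree 3); every edge runs between the two parts, so G is the complete bipartite graph K_{3,5}. Automorphisms preserve the bipartition setwise (since the parts differ in size) and act as S_5 × S_3 within it; |Aut| = 720.

720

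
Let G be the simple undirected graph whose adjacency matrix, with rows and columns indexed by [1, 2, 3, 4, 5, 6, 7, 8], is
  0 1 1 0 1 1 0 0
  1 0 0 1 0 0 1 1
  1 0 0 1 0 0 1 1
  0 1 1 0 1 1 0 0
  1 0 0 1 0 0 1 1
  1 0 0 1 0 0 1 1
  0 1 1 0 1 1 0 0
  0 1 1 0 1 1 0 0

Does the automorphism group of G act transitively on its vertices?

G is 4-regular and bipartite with parts {1, 4, 7, 8} and {2, 3, 5, 6} (each part is independent and every cross-pair is an edge), so G = K_{4,4}. Each part can be permuted independently (S_4 × S_4) and the two equal-size parts can also be swapped, giving (S_4 × S_4) ⋊ Z_2 of order 2·(4!)² = 1152. This group acts transitively on the 8 vertices.

Yes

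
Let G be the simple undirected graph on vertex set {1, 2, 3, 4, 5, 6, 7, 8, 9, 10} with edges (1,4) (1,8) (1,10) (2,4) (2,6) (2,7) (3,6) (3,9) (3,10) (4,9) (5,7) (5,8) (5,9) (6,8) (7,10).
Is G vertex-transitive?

G is 3-regular on 10 vertices with no triangles and no 4-cycles (girth 5): this is the Petersen graph. It is a classical fact that the Petersen graph has automorphism group S_5 (order 120), arising from its description as the Kneser graph K(5,2). This group acts transitively on the 10 vertices.

Yes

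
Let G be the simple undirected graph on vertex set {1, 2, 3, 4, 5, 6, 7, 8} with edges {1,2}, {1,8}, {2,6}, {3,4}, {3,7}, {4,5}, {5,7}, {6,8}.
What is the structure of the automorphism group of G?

G has two connected components, {1, 2, 6, 8} and {3, 4, 5, 7}; each is 2-regular, so G = C_4 ⊔ C_4. Aut of a disjoint union of two copies of C_4 is the wreath product D_4 ≀ Z_2, of order 2·8² = 128.

D_4 ≀ Z_2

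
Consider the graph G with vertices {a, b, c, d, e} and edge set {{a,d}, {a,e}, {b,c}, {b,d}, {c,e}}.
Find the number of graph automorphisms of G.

10

G is 2-regular and connected on 5 vertices, i.e. the cycle C_5. The automorphisms of the 5-cycle are exactly the symmetries of a regular 5-gon: the dihedral group D_5, |D_5| = 10.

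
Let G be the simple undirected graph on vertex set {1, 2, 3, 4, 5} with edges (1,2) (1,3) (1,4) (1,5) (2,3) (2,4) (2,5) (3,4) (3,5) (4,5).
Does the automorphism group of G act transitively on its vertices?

Yes

Every vertex has degree 4, so G is the complete graph K_5. Any permutation of the 5 vertices preserves K_5, so Aut(K_5) = S_5 of order 5! = 120. This group acts transitively on the 5 vertices.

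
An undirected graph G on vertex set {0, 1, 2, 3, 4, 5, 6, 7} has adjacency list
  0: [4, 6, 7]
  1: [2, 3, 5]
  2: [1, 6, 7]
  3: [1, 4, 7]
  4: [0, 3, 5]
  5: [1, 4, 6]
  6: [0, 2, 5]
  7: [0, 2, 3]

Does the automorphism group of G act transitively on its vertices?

G is 3-regular and bipartite on 2^3 = 8 vertices with girth 4; it is the hypercube graph Q_3. The symmetry group of the 3-cube is the hyperoctahedral group B_3 = Z_2 ≀ S_3, of order 2^3·3! = 48. This group acts transitively on the 8 vertices.

Yes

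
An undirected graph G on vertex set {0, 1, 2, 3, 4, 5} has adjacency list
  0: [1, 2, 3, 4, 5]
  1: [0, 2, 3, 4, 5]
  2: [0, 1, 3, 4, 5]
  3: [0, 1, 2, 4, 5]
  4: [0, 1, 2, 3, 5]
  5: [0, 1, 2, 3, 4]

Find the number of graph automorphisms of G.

All 6 vertices are pairwise adjacent: G = K_6. Any permutation of the 6 vertices preserves K_6, so Aut(K_6) = S_6 of order 6! = 720.

720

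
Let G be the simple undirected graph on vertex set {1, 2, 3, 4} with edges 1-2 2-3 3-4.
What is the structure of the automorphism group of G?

Z_2

The degree sequence is [1, 2, 2, 1]; the two degree-1 vertices 1 and 4 are the ends of a path, so G = P_4. A path has exactly one nontrivial symmetry — reversal — giving Aut(G) of order 2.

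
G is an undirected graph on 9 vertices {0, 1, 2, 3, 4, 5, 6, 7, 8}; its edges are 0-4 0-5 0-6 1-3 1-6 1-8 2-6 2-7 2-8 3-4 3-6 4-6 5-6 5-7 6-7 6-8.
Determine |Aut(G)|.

16

Vertex 6 is the unique vertex of degree 8; the remaining 8 vertices each have degree 3 and induce a cycle, so G is the wheel on 9 vertices with hub 6. With the hub fixed, the remaining symmetry is that of the rim cycle C_8, giving the dihedral group D_8.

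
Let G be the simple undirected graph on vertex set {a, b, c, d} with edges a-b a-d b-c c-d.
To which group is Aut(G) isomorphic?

G is 2-regular and bipartite with parts {a, c} and {b, d} (each part is independent and every cross-pair is an edge), so G = K_{2,2}. Aut(K_{2,2}) is the wreath product S_2 ≀ Z_2: permute within each part, then optionally swap the parts; |Aut| = 2·(2!)² = 8.

(S_2 × S_2) ⋊ Z_2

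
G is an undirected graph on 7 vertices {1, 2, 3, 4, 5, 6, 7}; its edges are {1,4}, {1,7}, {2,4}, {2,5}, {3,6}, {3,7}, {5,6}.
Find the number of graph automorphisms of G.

G is 2-regular and connected on 7 vertices, i.e. the cycle C_7. C_7 has 7 rotations and 7 reflections, so Aut(C_7) ≅ D_7 of order 14.

14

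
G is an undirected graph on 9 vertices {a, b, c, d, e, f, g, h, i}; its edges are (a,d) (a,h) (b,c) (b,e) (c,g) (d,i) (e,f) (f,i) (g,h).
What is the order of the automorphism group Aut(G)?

Every vertex has degree 2 and the graph is connected, so G is the 9-cycle C_9. C_9 has 9 rotations and 9 reflections, so Aut(C_9) ≅ D_9 of order 18.

18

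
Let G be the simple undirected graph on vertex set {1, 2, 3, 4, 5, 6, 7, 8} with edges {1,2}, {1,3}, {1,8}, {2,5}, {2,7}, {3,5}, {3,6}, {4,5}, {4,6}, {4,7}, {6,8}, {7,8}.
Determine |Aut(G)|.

48

G is 3-regular and bipartite on 2^3 = 8 vertices with girth 4; it is the hypercube graph Q_3. The symmetry group of the 3-cube is the hyperoctahedral group B_3 = Z_2 ≀ S_3, of order 2^3·3! = 48.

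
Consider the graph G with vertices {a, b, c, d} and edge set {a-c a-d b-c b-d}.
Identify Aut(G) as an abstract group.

Z_2^2 ⋊ S_2

G is 2-regular and bipartite on 2^2 = 4 vertices with girth 4; it is the hypercube graph Q_2. The symmetry group of the 2-cube is the hyperoctahedral group B_2 = Z_2 ≀ S_2, of order 2^2·2! = 8.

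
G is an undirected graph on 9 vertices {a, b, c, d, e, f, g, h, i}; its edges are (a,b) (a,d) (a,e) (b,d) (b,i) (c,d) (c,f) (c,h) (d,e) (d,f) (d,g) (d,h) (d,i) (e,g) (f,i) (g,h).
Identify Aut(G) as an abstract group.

the dihedral group of order 16

Vertex d is the unique vertex of degree 8; the remaining 8 vertices each have degree 3 and induce a cycle, so G is the wheel on 9 vertices with hub d. With the hub fixed, the remaining symmetry is that of the rim cycle C_8, giving the dihedral group D_8.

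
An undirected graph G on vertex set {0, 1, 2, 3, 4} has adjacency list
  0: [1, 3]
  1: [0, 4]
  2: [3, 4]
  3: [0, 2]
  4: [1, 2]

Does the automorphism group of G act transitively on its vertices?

G is 2-regular and connected on 5 vertices, i.e. the cycle C_5. The automorphisms of the 5-cycle are exactly the symmetries of a regular 5-gon: the dihedral group D_5, |D_5| = 10. This group acts transitively on the 5 vertices.

Yes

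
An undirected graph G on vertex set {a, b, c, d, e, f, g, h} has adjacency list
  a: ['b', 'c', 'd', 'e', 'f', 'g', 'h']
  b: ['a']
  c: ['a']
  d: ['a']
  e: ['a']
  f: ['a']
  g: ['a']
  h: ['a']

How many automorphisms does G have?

5040

Vertex a has degree 7 and every other vertex has degree 1, so G is the star K_{1,7} with centre a. Any automorphism fixes the centre and permutes the 7 leaves freely, so Aut(G) ≅ S_7 of order 7! = 5040.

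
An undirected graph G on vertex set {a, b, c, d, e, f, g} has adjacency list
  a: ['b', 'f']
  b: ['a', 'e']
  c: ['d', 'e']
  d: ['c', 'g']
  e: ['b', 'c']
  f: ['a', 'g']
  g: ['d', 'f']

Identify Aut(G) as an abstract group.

D_7

G is 2-regular and connected on 7 vertices, i.e. the cycle C_7. The automorphisms of the 7-cycle are exactly the symmetries of a regular 7-gon: the dihedral group D_7, |D_7| = 14.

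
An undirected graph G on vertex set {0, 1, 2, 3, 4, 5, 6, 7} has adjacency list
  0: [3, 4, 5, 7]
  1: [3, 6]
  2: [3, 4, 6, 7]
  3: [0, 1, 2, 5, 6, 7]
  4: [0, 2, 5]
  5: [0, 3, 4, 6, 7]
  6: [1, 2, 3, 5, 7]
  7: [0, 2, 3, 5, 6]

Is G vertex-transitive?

No

Vertex 1 is the only vertex of degree 2, so every automorphism fixes it; G is not vertex-transitive.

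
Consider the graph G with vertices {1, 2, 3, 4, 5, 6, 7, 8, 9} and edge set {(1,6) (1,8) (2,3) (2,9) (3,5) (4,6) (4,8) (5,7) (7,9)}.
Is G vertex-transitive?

No

G has two connected components, {2, 3, 5, 7, 9} and {1, 4, 6, 8}; each is 2-regular, so G = C_5 ⊔ C_4. The orbit of 1 under Aut(G) is {1, 4, 6, 8}, which does not contain 2, so G is not vertex-transitive.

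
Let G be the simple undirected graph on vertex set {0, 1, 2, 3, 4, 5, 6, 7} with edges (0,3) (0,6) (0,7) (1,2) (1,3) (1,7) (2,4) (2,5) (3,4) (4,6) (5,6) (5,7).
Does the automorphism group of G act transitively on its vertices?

Yes

G is 3-regular and bipartite on 2^3 = 8 vertices with girth 4; it is the hypercube graph Q_3. The symmetry group of the 3-cube is the hyperoctahedral group B_3 = Z_2 ≀ S_3, of order 2^3·3! = 48. Under this action every vertex can be carried to every other, so G is vertex-transitive.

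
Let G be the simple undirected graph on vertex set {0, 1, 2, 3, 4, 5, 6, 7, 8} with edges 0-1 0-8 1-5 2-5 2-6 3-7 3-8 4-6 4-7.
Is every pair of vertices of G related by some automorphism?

Every vertex has degree 2 and the graph is connected, so G is the 9-cycle C_9. The automorphisms of the 9-cycle are exactly the symmetries of a regular 9-gon: the dihedral group D_9, |D_9| = 18. Under this action every vertex can be carried to every other, so G is vertex-transitive.

Yes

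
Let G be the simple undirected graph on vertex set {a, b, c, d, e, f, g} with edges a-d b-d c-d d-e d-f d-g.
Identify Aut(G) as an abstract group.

S_6

Vertex d has degree 6 and every other vertex has degree 1, so G is the star K_{1,6} with centre d. Any automorphism fixes the centre and permutes the 6 leaves freely, so Aut(G) ≅ S_6 of order 6! = 720.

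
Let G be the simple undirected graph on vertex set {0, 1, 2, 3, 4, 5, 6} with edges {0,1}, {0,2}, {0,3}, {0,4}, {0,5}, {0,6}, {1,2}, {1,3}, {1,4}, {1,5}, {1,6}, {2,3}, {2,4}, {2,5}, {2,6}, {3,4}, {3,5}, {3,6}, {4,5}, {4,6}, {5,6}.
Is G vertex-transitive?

Every vertex has degree 6, so G is the complete graph K_7. Any permutation of the 7 vertices preserves K_7, so Aut(K_7) = S_7 of order 7! = 5040. This group acts transitively on the 7 vertices.

Yes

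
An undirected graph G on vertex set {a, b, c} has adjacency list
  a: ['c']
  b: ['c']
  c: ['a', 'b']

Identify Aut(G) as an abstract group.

The degree sequence is [1, 1, 2]; the two degree-1 vertices a and b are the ends of a path, so G = P_3. A path has exactly one nontrivial symmetry — reversal — giving Aut(G) of order 2.

C_2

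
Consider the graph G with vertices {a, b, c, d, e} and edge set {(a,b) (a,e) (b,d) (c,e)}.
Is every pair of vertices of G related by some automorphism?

Automorphisms preserve degree, but G has vertices of degree 1 and vertices of degree 2; no automorphism maps one to the other, so G is not vertex-transitive.

No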